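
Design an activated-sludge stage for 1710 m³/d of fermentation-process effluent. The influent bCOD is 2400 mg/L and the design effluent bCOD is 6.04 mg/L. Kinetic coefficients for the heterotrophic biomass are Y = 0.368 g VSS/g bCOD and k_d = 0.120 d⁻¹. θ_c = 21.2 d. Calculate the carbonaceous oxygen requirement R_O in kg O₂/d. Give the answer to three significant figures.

The observed yield is Y_obs = Y/(1 + k_d·θ_c) = 0.368 / (1 + 0.120 × 21.2) = 0.368 / 3.544 = 0.1038 g VSS per g bCOD removed.
Substrate removed = Q·(S₀ − S) = 1710 m³/d × (2400 − 6.04) g/m³ = 4.09×10^6 g/d = 4094 kg/d.
Biomass synthesised: P_X = Y_obs × 4094 = 425.1 kg VSS/d.
Carbonaceous O₂ demand = substrate oxidised − cell-mass equivalent = 4094 − 1.42 × 425.1 = 3490 kg O₂/d.

R_O ≈ 3490 kg O₂/d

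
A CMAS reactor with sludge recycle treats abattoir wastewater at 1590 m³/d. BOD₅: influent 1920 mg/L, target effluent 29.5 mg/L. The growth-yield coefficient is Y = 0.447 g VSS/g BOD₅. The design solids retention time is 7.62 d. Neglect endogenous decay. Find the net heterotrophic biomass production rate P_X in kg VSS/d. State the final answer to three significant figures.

P_X ≈ 1340 kg VSS/d

No decay correction is needed, so Y_obs = Y = 0.447.
Mass of BOD₅ removed per day: Q(S₀ − S) = 1590 × 1890 g/m³ = 3006 kg/d.
Net biomass production P_X = Y_obs × Q·(S₀ − S) = 0.4470 × 3006 = 1344 kg VSS/d.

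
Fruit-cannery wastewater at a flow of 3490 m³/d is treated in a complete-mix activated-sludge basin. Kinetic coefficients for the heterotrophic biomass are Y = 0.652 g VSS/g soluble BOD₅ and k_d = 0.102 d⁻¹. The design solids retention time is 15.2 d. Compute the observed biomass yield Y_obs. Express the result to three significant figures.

The observed yield is Y_obs = Y/(1 + k_d·θ_c) = 0.652 / (1 + 0.102 × 15.2) = 0.652 / 2.550 = 0.2556 g VSS per g soluble BOD₅ removed.

Y_obs ≈ 0.256 g VSS/g soluble BOD₅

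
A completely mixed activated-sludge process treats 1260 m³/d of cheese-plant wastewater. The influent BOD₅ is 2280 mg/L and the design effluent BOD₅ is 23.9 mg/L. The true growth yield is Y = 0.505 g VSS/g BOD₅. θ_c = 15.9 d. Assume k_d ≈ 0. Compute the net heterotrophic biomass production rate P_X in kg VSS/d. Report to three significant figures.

P_X ≈ 1440 kg VSS/d

Since k_d ≈ 0, Y_obs = Y = 0.505 g VSS/g BOD₅.
Substrate removed = Q·(S₀ − S) = 1260 m³/d × (2280 − 23.9) g/m³ = 2.84×10^6 g/d = 2843 kg/d.
Biomass produced: P_X = Y_obs·Q·ΔS = 0.5050 × 2843 ≈ 1436 kg VSS/d.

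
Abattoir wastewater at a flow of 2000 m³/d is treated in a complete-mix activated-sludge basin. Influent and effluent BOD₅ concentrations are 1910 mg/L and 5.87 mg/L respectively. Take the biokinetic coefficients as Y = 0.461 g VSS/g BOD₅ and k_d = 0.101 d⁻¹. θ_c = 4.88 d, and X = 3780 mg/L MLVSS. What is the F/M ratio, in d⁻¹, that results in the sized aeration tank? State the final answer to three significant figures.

Rearranging the biomass balance for a CMAS with decay, V = Y·Q·ΔS·θ_c / [X·(1+k_d θ_c)] = 0.461 × 2000 × (1910 − 5.87) × 4.88 / [3780 × (1 + 0.101 × 4.88)] = 8.57×10^6 / 5643 = 1518 m³.
F/M = applied load / biomass = Q·S₀/(V·X) = 2000 × 1910 / (1518 × 3780) = 0.6656 d⁻¹.

F/M ≈ 0.666 d⁻¹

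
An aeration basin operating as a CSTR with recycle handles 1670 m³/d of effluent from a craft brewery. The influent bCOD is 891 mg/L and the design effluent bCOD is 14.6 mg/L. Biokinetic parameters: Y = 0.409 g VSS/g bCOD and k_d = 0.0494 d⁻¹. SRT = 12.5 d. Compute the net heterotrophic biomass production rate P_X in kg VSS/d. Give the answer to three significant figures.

The observed yield is Y_obs = Y/(1 + k_d·θ_c) = 0.409 / (1 + 0.0494 × 12.5) = 0.409 / 1.617 = 0.2529 g VSS per g bCOD removed.
Substrate removed = Q·(S₀ − S) = 1670 m³/d × (891 − 14.6) g/m³ = 1.46×10^6 g/d = 1464 kg/d.
P_X = Y_obs · Q(S₀ − S) = 0.2529 × 1464 = 370.1 kg VSS/d.

P_X ≈ 370 kg VSS/d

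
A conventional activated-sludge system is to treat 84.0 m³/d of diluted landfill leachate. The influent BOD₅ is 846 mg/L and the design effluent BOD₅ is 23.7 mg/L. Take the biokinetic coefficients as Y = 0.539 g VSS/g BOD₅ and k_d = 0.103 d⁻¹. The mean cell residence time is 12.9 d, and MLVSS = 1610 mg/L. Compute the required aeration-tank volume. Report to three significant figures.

V ≈ 128 m³

Rearranging the biomass balance for a CMAS with decay, V = Y·Q·ΔS·θ_c / [X·(1+k_d θ_c)] = 0.539 × 84.0 × (846 − 23.7) × 12.9 / [1610 × (1 + 0.103 × 12.9)] = 4.8×10^5 / 3749 = 128.1 m³.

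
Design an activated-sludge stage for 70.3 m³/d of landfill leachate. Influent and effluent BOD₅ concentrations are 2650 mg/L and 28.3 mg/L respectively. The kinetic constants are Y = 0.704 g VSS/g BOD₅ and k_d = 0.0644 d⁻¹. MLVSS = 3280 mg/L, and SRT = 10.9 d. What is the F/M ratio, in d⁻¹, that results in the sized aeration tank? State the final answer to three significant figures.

F/M ≈ 0.224 d⁻¹

From the SRT design equation V = Y Q (S₀−S) θ_c / [X (1 + k_d θ_c)] = 0.704 × 70.3 × (2650 − 28.3) × 10.9 / [3280 × (1 + 0.0644 × 10.9)] = 1.41×10^6 / 5582 = 253.3 m³.
F/M = Q·S₀ / (V·X) = 70.3 × 2650 / (253.3 × 3280) = 0.2242 g BOD₅·(g VSS·d)⁻¹.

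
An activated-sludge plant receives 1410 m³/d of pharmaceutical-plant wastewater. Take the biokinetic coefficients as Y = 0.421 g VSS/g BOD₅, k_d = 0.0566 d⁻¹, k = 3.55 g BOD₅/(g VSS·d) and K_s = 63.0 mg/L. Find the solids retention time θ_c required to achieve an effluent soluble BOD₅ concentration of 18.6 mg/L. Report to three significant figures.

At the target effluent, Y k S/(K_s+S) = 0.421×3.55×18.6/81.60 = 0.3407 d⁻¹.
1/θ_c = 0.3407 − 0.0566 = 0.2841 d⁻¹, so θ_c = 3.520 d.

θ_c ≈ 3.52 d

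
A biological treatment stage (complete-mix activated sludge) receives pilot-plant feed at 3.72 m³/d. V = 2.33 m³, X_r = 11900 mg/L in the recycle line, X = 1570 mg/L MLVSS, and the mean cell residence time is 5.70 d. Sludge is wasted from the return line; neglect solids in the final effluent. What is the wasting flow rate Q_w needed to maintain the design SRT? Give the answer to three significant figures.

Wasting from the return line (neglecting effluent solids): Q_w = V·X / (θ_c·X_r) = 2.330 × 1570 / (5.70 × 11900) = 0.05393 m³/d.

Q_w ≈ 0.0539 m³/d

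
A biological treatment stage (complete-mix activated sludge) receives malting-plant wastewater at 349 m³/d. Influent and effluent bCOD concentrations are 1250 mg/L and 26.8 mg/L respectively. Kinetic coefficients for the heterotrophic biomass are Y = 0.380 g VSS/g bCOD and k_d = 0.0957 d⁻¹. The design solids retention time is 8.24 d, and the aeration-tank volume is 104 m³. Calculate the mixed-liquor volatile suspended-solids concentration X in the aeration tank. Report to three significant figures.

X ≈ 7190 mg/L

X = Y·Q·ΔS·θ_c / [V·(1 + k_d θ_c)] = 0.380 × 349 × (1250 − 26.8) × 8.24 / [104 × (1 + 0.0957 × 8.24)] = 7186 mg/L.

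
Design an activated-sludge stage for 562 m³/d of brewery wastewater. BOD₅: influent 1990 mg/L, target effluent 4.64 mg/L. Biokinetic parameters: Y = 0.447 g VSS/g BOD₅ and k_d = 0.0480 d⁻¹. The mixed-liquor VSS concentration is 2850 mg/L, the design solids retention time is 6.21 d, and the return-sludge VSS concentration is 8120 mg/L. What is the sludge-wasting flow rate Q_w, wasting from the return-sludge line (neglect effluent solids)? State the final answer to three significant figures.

Q_w ≈ 47.3 m³/d

From the SRT design equation V = Y Q (S₀−S) θ_c / [X (1 + k_d θ_c)] = 0.447 × 562 × (1990 − 4.64) × 6.21 / [2850 × (1 + 0.0480 × 6.21)] = 3.1×10^6 / 3700 = 837.2 m³.
θ_c = V·X/(Q_w·X_r) when wasting from the recycle, so Q_w = V·X/(θ_c·X_r) = 837.2 × 2850 / (6.21 × 8120) = 47.32 m³/d.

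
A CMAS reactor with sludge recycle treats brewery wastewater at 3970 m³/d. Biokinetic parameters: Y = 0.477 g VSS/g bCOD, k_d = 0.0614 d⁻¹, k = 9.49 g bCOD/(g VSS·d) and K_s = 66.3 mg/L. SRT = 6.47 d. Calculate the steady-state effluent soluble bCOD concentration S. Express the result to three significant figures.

For a completely mixed reactor with recycle the Lawrence–McCarty relation gives S = K_s·(1 + k_d·θ_c) / [θ_c·(Y·k − k_d) − 1] = 66.3 × (1 + 0.0614 × 6.47) / [6.47 × (0.477 × 9.49 − 0.0614) − 1] = 92.64 / 27.89 = 3.321 mg/L.

S ≈ 3.32 mg/L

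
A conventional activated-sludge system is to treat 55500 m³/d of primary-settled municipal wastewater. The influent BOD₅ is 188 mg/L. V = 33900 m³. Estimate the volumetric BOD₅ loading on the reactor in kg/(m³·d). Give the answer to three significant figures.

L_v ≈ 0.308 kg BOD₅/(m³·d)

L_v = Q S₀ / V = 55500 × 188 × 10⁻³ / 33900 = 0.3078 kg/(m³·d).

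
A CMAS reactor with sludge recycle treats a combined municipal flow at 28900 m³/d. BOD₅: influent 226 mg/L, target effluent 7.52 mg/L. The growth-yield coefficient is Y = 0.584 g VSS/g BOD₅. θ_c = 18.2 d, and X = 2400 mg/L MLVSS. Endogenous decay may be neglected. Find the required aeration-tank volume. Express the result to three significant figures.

Biomass mass balance (decay neglected): V·X = Y·Q·(S₀ − S)·θ_c, so V = 0.584 × 28900 × (226 − 7.52) × 18.2 / 2400 = 27963 m³.

V ≈ 28000 m³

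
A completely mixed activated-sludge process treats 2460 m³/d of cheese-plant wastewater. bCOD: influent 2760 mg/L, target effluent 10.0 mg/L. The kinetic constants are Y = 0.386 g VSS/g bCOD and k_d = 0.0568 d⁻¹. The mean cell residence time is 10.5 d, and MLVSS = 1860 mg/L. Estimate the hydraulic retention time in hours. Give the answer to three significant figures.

From the SRT design equation V = Y Q (S₀−S) θ_c / [X (1 + k_d θ_c)] = 0.386 × 2460 × (2760 − 10.0) × 10.5 / [1860 × (1 + 0.0568 × 10.5)] = 2.74×10^7 / 2969 = 9234 m³.
τ = V/Q = 9234/2460 = 3.754 d, or 90.09 h.

τ ≈ 90.1 h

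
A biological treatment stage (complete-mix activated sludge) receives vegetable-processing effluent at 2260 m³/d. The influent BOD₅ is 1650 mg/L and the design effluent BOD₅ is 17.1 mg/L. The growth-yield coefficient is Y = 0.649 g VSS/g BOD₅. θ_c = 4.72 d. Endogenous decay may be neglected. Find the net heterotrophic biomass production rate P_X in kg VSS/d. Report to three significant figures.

P_X ≈ 2400 kg VSS/d

Since k_d ≈ 0, Y_obs = Y = 0.649 g VSS/g BOD₅.
Q·(S₀ − S) = 2260 × (1650 − 17.1) × 10⁻³ = 3690 kg/d removed.
So the net sludge growth is P_X = 0.6490 × 3690 = 2395 kg VSS/d.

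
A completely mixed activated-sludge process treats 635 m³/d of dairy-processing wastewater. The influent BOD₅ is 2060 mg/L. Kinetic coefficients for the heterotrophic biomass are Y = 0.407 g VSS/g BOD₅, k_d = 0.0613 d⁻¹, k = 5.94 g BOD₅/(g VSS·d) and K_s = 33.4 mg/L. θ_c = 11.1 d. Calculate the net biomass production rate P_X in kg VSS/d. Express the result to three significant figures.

For a completely mixed reactor with recycle the Lawrence–McCarty relation gives S = K_s·(1 + k_d·θ_c) / [θ_c·(Y·k − k_d) − 1] = 33.4 × (1 + 0.0613 × 11.1) / [11.1 × (0.407 × 5.94 − 0.0613) − 1] = 56.13 / 25.15 = 2.231 mg/L.
Correct the yield for decay: Y_obs = Y/(1 + k_d θ_c) = 0.407 / (1 + 0.0613 × 11.1) = 0.407 / 1.680 = 0.2422.
ΔS = 2060 − 2.23 = 2058 mg/L, so the substrate removal rate is 635 × 2058/1000 = 1307 kg BOD₅/d.
So the net sludge growth is P_X = 0.2422 × 1307 = 316.5 kg VSS/d.

P_X ≈ 316 kg VSS/d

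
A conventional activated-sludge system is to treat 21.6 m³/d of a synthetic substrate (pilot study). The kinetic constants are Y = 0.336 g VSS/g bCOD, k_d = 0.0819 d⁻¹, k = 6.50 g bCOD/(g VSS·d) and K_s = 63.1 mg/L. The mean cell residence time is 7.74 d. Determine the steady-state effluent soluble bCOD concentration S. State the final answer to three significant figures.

S ≈ 6.75 mg/L

From the Monod/SRT balance for a CMAS, S = K_s·(1+k_d θ_c)/[θ_c·(Y k − k_d) − 1] = 63.1 × (1 + 0.0819 × 7.74) / [7.74 × (0.336 × 6.50 − 0.0819) − 1] = 103.1 / 15.27 = 6.752 mg/L.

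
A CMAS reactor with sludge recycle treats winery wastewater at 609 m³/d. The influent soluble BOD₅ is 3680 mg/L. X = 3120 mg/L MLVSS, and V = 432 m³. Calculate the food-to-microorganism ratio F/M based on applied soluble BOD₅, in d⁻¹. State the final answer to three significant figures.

F/M = Q·S₀ / (V·X) = 609 × 3680 / (432.0 × 3120) = 1.663 g soluble BOD₅·(g VSS·d)⁻¹.

F/M ≈ 1.66 d⁻¹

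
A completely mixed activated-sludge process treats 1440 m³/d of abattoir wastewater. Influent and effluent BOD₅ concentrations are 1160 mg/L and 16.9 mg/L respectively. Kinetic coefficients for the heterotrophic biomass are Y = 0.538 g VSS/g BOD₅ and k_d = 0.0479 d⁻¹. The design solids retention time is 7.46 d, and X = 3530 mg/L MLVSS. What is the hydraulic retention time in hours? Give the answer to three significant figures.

From the SRT design equation V = Y Q (S₀−S) θ_c / [X (1 + k_d θ_c)] = 0.538 × 1440 × (1160 − 16.9) × 7.46 / [3530 × (1 + 0.0479 × 7.46)] = 6.61×10^6 / 4791 = 1379 m³.
τ = V/Q = 1379/1440 = 0.9575 d, or 22.98 h.

τ ≈ 23.0 h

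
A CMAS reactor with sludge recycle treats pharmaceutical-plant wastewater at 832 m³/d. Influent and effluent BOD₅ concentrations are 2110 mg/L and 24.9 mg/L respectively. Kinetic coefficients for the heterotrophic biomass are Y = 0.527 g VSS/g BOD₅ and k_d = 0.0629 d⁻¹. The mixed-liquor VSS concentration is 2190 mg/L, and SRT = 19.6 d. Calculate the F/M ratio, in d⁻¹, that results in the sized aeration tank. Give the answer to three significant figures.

F/M ≈ 0.219 d⁻¹

Rearranging the biomass balance for a CMAS with decay, V = Y·Q·ΔS·θ_c / [X·(1+k_d θ_c)] = 0.527 × 832 × (2110 − 24.9) × 19.6 / [2190 × (1 + 0.0629 × 19.6)] = 1.79×10^7 / 4890 = 3665 m³.
F/M = applied load / biomass = Q·S₀/(V·X) = 832 × 2110 / (3665 × 2190) = 0.2187 d⁻¹.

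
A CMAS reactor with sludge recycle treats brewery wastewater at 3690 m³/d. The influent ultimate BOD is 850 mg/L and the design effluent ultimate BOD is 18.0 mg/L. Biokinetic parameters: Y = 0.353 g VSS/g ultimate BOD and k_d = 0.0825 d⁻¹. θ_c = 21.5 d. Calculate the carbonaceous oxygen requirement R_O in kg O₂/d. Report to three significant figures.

The observed yield is Y_obs = Y/(1 + k_d·θ_c) = 0.353 / (1 + 0.0825 × 21.5) = 0.353 / 2.774 = 0.1273 g VSS per g ultimate BOD removed.
ΔS = 850 − 18.0 = 832.0 mg/L, so the substrate removal rate is 3690 × 832.0/1000 = 3070 kg ultimate BOD/d.
Net sludge production P_X = 0.1273 × 3070 = 390.7 kg VSS/d.
R_O = Q·(S₀ − S) − 1.42·P_X = 3070 − 1.42 × 390.7 = 2515 kg O₂/d.

R_O ≈ 2520 kg O₂/d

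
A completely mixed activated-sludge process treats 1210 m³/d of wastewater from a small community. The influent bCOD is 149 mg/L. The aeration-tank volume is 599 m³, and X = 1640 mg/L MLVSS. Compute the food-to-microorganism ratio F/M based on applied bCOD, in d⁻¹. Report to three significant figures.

Food-to-microorganism ratio F/M = Q S₀ / (V X) = 1210 × 149 / (599.0 × 1640) = 0.1835 d⁻¹.

F/M ≈ 0.184 d⁻¹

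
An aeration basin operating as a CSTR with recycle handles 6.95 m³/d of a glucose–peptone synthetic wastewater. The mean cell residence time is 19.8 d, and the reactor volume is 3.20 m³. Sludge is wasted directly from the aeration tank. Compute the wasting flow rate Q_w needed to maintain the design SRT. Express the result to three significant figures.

For wasting at MLVSS concentration, Q_w = V/θ_c = 3.200/19.8 = 0.1616 m³/d.

Q_w ≈ 0.162 m³/d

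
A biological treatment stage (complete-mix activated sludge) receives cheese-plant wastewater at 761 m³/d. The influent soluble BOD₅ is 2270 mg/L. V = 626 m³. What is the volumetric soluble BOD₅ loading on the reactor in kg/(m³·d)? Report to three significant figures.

L_v ≈ 2.76 kg soluble BOD₅/(m³·d)

L_v = Q S₀ / V = 761 × 2270 × 10⁻³ / 626.0 = 2.760 kg/(m³·d).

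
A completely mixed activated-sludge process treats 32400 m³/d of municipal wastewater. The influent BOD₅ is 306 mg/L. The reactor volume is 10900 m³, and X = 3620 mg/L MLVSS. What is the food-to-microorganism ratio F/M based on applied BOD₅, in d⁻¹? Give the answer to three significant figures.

F/M ≈ 0.251 d⁻¹

F/M = applied load / biomass = Q·S₀/(V·X) = 32400 × 306 / (10900 × 3620) = 0.2513 d⁻¹.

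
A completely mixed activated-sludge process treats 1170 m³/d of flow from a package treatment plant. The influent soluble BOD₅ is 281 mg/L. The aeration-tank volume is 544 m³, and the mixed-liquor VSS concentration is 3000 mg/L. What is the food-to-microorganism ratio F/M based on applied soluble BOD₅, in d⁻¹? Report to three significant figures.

F/M = applied load / biomass = Q·S₀/(V·X) = 1170 × 281 / (544.0 × 3000) = 0.2015 d⁻¹.

F/M ≈ 0.201 d⁻¹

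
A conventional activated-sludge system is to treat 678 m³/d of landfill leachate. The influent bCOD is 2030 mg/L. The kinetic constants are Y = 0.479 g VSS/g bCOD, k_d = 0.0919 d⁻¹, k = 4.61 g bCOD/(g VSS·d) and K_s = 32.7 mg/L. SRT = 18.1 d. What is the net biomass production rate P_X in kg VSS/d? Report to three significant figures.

For a completely mixed reactor with recycle the Lawrence–McCarty relation gives S = K_s·(1 + k_d·θ_c) / [θ_c·(Y·k − k_d) − 1] = 32.7 × (1 + 0.0919 × 18.1) / [18.1 × (0.479 × 4.61 − 0.0919) − 1] = 87.09 / 37.30 = 2.335 mg/L.
Correct the yield for decay: Y_obs = Y/(1 + k_d θ_c) = 0.479 / (1 + 0.0919 × 18.1) = 0.479 / 2.663 = 0.1798.
Substrate removed = Q·(S₀ − S) = 678 m³/d × (2030 − 2.33) g/m³ = 1.37×10^6 g/d = 1375 kg/d.
P_X = Y_obs · Q(S₀ − S) = 0.1798 × 1375 = 247.2 kg VSS/d.

P_X ≈ 247 kg VSS/d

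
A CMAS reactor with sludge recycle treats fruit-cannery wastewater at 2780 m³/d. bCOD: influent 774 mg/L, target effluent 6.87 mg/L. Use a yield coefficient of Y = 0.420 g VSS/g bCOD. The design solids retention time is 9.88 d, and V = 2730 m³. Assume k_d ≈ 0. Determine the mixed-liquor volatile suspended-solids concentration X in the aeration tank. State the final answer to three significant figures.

X = Y·Q·ΔS·θ_c / V = 0.420 × 2780 × (774 − 6.87) × 9.88 / 2730 = 3242 mg/L.

X ≈ 3240 mg/L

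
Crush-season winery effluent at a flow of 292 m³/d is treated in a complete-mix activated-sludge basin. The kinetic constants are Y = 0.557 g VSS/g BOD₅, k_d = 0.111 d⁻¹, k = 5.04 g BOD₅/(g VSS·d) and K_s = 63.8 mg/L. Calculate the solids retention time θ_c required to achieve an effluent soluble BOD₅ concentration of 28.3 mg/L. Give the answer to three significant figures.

θ_c ≈ 1.33 d

From 1/θ_c = Y·k·S/(K_s + S) − k_d: Y·k·S/(K_s+S) = 0.557 × 5.04 × 28.3 / (63.8 + 28.3) = 0.8626 d⁻¹.
1/θ_c = 0.8626 − 0.111 = 0.7516 d⁻¹, so θ_c = 1.330 d.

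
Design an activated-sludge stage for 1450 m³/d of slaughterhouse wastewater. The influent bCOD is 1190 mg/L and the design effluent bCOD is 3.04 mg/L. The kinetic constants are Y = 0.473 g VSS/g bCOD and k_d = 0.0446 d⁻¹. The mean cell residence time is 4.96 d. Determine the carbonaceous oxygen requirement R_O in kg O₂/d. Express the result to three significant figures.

Y_obs = Y / (1 + k_d θ_c) = 0.473 / (1 + 0.0446 × 4.96) = 0.473 / 1.221 = 0.3873.
ΔS = 1190 − 3.04 = 1187 mg/L, so the substrate removal rate is 1450 × 1187/1000 = 1721 kg bCOD/d.
Net sludge production P_X = 0.3873 × 1721 = 666.6 kg VSS/d.
Carbonaceous O₂ demand = substrate oxidised − cell-mass equivalent = 1721 − 1.42 × 666.6 = 774.5 kg O₂/d.

R_O ≈ 775 kg O₂/d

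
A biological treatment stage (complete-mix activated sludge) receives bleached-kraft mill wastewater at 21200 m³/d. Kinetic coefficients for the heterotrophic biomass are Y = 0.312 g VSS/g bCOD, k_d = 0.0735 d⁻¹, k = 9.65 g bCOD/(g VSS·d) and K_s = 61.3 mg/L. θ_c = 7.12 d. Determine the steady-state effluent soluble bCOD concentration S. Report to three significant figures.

Effluent substrate depends only on kinetics and SRT: S = K_s(1 + k_d θ_c) / [θ_c(Yk − k_d) − 1] = 61.3 × (1 + 0.0735 × 7.12) / [7.12 × (0.312 × 9.65 − 0.0735) − 1] = 93.38 / 19.91 = 4.689 mg/L.

S ≈ 4.69 mg/L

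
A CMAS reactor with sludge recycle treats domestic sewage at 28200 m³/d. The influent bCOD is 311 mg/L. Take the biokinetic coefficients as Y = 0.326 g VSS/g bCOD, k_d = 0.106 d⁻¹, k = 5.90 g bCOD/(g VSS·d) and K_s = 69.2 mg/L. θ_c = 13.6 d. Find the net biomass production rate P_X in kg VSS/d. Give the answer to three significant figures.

P_X ≈ 1140 kg VSS/d

For a completely mixed reactor with recycle the Lawrence–McCarty relation gives S = K_s·(1 + k_d·θ_c) / [θ_c·(Y·k − k_d) − 1] = 69.2 × (1 + 0.106 × 13.6) / [13.6 × (0.326 × 5.90 − 0.106) − 1] = 169.0 / 23.72 = 7.124 mg/L.
Y_obs = Y / (1 + k_d θ_c) = 0.326 / (1 + 0.106 × 13.6) = 0.326 / 2.442 = 0.1335.
Q·(S₀ − S) = 28200 × (311 − 7.12) × 10⁻³ = 8569 kg/d removed.
Biomass produced: P_X = Y_obs·Q·ΔS = 0.1335 × 8569 ≈ 1144 kg VSS/d.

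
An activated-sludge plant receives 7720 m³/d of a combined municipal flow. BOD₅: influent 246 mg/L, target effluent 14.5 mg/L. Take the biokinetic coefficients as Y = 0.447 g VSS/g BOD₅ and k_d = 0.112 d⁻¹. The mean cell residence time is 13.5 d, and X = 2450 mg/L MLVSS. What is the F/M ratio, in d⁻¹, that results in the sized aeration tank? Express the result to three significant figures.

F/M ≈ 0.442 d⁻¹

Rearranging the biomass balance for a CMAS with decay, V = Y·Q·ΔS·θ_c / [X·(1+k_d θ_c)] = 0.447 × 7720 × (246 − 14.5) × 13.5 / [2450 × (1 + 0.112 × 13.5)] = 1.08×10^7 / 6154 = 1752 m³.
F/M = applied load / biomass = Q·S₀/(V·X) = 7720 × 246 / (1752 × 2450) = 0.4423 d⁻¹.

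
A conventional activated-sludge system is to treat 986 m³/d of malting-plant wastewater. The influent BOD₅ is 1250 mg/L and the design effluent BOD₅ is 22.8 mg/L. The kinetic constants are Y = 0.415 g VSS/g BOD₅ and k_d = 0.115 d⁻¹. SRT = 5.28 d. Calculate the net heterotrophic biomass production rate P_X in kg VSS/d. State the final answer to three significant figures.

P_X ≈ 312 kg VSS/d

The observed yield is Y_obs = Y/(1 + k_d·θ_c) = 0.415 / (1 + 0.115 × 5.28) = 0.415 / 1.607 = 0.2582 g VSS per g BOD₅ removed.
Q·(S₀ − S) = 986 × (1250 − 22.8) × 10⁻³ = 1210 kg/d removed.
P_X = Y_obs · Q(S₀ − S) = 0.2582 × 1210 = 312.4 kg VSS/d.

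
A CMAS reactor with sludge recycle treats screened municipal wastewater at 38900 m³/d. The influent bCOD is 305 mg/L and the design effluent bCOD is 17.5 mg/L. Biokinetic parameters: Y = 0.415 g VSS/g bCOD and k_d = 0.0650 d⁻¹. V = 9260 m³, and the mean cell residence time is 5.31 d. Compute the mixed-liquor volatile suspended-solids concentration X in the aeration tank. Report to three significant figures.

X ≈ 1980 mg/L

X = Y·Q·ΔS·θ_c / [V·(1 + k_d θ_c)] = 0.415 × 38900 × (305 − 17.5) × 5.31 / [9260 × (1 + 0.0650 × 5.31)] = 1979 mg/L.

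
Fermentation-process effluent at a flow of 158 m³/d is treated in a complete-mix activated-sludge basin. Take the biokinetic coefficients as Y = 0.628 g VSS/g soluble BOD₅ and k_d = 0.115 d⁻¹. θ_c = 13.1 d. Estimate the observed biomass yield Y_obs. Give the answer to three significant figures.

Y_obs ≈ 0.251 g VSS/g soluble BOD₅

Observed yield with endogenous decay: Y_obs = Y / (1 + k_d·θ_c) = 0.628 / (1 + 0.115 × 13.1) = 0.628 / 2.506 = 0.2505 g VSS/g soluble BOD₅.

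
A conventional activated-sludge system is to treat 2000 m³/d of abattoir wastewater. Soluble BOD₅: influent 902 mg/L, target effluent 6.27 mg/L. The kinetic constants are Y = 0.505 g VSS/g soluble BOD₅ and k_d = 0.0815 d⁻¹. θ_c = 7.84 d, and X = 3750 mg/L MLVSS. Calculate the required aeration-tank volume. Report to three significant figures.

V ≈ 1150 m³

Rearranging the biomass balance for a CMAS with decay, V = Y·Q·ΔS·θ_c / [X·(1+k_d θ_c)] = 0.505 × 2000 × (902 − 6.27) × 7.84 / [3750 × (1 + 0.0815 × 7.84)] = 7.09×10^6 / 6146 = 1154 m³.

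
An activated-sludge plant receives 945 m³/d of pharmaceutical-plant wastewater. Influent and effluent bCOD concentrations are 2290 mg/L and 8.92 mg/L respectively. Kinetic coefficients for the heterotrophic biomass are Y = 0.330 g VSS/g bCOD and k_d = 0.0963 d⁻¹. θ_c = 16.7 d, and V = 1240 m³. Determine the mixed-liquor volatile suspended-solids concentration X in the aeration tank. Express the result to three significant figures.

Solving the biomass balance for X: X = Y Q (S₀−S) θ_c / [V (1+k_d θ_c)] = 0.330 × 945 × (2290 − 8.92) × 16.7 / [1240 × (1 + 0.0963 × 16.7)] = 3673 mg/L.

X ≈ 3670 mg/L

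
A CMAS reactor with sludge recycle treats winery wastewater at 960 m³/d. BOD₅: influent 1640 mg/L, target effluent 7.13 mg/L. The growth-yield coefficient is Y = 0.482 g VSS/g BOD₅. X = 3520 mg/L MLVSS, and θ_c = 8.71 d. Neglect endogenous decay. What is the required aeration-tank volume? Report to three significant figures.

V ≈ 1870 m³

Biomass mass balance (decay neglected): V·X = Y·Q·(S₀ − S)·θ_c, so V = 0.482 × 960 × (1640 − 7.13) × 8.71 / 3520 = 1870 m³.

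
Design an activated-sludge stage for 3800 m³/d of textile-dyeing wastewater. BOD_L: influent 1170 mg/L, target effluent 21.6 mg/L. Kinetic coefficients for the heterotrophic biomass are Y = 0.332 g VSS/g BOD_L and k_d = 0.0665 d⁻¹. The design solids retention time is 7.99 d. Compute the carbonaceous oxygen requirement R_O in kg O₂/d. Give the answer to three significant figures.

Observed yield with endogenous decay: Y_obs = Y / (1 + k_d·θ_c) = 0.332 / (1 + 0.0665 × 7.99) = 0.332 / 1.531 = 0.2168 g VSS/g BOD_L.
Mass of BOD_L removed per day: Q(S₀ − S) = 3800 × 1148 g/m³ = 4364 kg/d.
Net sludge production P_X = 0.2168 × 4364 = 946.1 kg VSS/d.
Carbonaceous O₂ demand = substrate oxidised − cell-mass equivalent = 4364 − 1.42 × 946.1 = 3020 kg O₂/d.

R_O ≈ 3020 kg O₂/d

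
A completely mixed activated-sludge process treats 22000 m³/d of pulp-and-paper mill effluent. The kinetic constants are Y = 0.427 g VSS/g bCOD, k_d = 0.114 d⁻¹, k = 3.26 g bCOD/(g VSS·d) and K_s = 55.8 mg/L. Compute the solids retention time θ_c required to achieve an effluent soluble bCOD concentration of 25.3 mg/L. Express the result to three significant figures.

Specific growth rate at S = 25.3 mg/L: μ = YkS/(K_s+S) = 0.427·3.26·25.3/(55.8+25.3) = 0.4343 d⁻¹.
θ_c = 1/(μ − k_d) = 1/(0.4343 − 0.114) = 1/0.3203 = 3.123 d.

θ_c ≈ 3.12 d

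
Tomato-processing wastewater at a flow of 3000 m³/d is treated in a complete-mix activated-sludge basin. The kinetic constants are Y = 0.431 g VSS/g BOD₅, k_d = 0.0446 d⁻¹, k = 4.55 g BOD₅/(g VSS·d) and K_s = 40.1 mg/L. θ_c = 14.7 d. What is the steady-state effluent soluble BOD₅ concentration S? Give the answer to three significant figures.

For a completely mixed reactor with recycle the Lawrence–McCarty relation gives S = K_s·(1 + k_d·θ_c) / [θ_c·(Y·k − k_d) − 1] = 40.1 × (1 + 0.0446 × 14.7) / [14.7 × (0.431 × 4.55 − 0.0446) − 1] = 66.39 / 27.17 = 2.443 mg/L.

S ≈ 2.44 mg/L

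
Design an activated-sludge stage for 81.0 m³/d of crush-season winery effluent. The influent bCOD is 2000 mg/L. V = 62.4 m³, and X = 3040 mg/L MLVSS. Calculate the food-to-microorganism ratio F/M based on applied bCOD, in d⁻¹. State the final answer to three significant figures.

F/M = Q·S₀ / (V·X) = 81.0 × 2000 / (62.40 × 3040) = 0.8540 g bCOD·(g VSS·d)⁻¹.

F/M ≈ 0.854 d⁻¹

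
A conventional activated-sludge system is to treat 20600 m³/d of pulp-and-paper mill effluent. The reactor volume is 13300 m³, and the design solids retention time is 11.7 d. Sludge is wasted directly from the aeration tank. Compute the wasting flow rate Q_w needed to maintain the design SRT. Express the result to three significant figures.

Q_w ≈ 1140 m³/d

For wasting at MLVSS concentration, Q_w = V/θ_c = 13300/11.7 = 1137 m³/d.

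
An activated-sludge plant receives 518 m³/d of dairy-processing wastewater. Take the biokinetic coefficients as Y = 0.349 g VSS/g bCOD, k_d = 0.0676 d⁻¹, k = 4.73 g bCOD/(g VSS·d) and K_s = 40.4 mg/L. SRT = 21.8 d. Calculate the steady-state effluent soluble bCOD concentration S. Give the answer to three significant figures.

S ≈ 2.98 mg/L

Effluent substrate depends only on kinetics and SRT: S = K_s(1 + k_d θ_c) / [θ_c(Yk − k_d) − 1] = 40.4 × (1 + 0.0676 × 21.8) / [21.8 × (0.349 × 4.73 − 0.0676) − 1] = 99.94 / 33.51 = 2.982 mg/L.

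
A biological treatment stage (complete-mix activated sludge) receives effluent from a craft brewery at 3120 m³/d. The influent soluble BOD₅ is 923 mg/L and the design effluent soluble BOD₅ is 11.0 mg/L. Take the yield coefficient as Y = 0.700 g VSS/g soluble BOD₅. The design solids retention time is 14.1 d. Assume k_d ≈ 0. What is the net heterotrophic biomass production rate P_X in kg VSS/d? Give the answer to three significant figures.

P_X ≈ 1990 kg VSS/d

Since k_d ≈ 0, Y_obs = Y = 0.700 g VSS/g soluble BOD₅.
ΔS = 923 − 11.0 = 912.0 mg/L, so the substrate removal rate is 3120 × 912.0/1000 = 2845 kg soluble BOD₅/d.
So the net sludge growth is P_X = 0.7000 × 2845 = 1992 kg VSS/d.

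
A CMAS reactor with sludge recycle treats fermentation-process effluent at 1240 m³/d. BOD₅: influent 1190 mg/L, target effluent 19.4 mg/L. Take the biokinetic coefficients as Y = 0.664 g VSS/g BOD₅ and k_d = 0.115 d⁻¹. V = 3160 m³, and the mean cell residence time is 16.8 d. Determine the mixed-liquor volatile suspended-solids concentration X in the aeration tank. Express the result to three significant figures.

X ≈ 1750 mg/L

X = Y·Q·ΔS·θ_c / [V·(1 + k_d θ_c)] = 0.664 × 1240 × (1190 − 19.4) × 16.8 / [3160 × (1 + 0.115 × 16.8)] = 1748 mg/L.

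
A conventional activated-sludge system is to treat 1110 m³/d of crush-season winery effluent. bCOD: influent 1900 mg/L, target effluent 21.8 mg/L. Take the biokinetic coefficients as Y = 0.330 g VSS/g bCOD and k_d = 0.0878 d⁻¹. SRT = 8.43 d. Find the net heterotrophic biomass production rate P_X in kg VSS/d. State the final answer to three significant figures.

P_X ≈ 395 kg VSS/d

Correct the yield for decay: Y_obs = Y/(1 + k_d θ_c) = 0.330 / (1 + 0.0878 × 8.43) = 0.330 / 1.740 = 0.1896.
Q·(S₀ − S) = 1110 × (1900 − 21.8) × 10⁻³ = 2085 kg/d removed.
So the net sludge growth is P_X = 0.1896 × 2085 = 395.4 kg VSS/d.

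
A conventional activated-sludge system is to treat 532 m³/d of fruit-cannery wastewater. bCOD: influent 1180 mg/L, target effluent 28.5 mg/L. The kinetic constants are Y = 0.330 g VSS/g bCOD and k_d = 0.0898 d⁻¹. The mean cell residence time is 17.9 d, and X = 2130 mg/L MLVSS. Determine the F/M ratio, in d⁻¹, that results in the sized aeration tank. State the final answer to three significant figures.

F/M ≈ 0.452 d⁻¹

Steady-state biomass mass balance: V·X·(1 + k_d·θ_c) = Y·Q·(S₀ − S)·θ_c, so V = 0.330 × 532 × (1180 − 28.5) × 17.9 / [2130 × (1 + 0.0898 × 17.9)] = 3.62×10^6 / 5554 = 651.6 m³.
F/M = applied load / biomass = Q·S₀/(V·X) = 532 × 1180 / (651.6 × 2130) = 0.4523 d⁻¹.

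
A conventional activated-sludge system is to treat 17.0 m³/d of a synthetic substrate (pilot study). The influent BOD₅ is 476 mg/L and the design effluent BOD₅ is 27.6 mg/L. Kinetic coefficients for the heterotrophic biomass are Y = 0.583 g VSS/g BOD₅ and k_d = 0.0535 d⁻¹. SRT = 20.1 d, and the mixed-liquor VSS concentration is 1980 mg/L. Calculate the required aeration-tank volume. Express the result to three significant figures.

Rearranging the biomass balance for a CMAS with decay, V = Y·Q·ΔS·θ_c / [X·(1+k_d θ_c)] = 0.583 × 17.0 × (476 − 27.6) × 20.1 / [1980 × (1 + 0.0535 × 20.1)] = 8.93×10^4 / 4109 = 21.74 m³.

V ≈ 21.7 m³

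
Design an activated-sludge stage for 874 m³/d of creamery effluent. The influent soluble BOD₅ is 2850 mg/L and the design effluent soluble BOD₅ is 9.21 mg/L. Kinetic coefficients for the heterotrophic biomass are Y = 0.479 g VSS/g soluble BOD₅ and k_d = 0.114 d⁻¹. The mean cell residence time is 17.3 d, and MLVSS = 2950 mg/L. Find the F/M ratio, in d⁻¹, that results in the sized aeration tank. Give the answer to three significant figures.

From the SRT design equation V = Y Q (S₀−S) θ_c / [X (1 + k_d θ_c)] = 0.479 × 874 × (2850 − 9.21) × 17.3 / [2950 × (1 + 0.114 × 17.3)] = 2.06×10^7 / 8768 = 2347 m³.
F/M = applied load / biomass = Q·S₀/(V·X) = 874 × 2850 / (2347 × 2950) = 0.3598 d⁻¹.

F/M ≈ 0.360 d⁻¹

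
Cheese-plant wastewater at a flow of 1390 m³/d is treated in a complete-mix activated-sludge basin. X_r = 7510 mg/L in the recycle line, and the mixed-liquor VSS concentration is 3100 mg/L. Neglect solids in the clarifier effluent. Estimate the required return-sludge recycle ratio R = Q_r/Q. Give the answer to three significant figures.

R = Q_r/Q = X/(X_r − X) = 3100 / (7510 − 3100) = 0.7029.

R ≈ 0.703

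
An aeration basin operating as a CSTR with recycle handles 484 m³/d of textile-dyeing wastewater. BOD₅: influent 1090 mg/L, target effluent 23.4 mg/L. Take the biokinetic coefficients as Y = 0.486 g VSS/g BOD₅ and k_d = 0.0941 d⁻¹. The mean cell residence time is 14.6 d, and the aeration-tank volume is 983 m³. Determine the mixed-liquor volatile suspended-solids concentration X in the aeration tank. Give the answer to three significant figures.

X ≈ 1570 mg/L

Solving the biomass balance for X: X = Y Q (S₀−S) θ_c / [V (1+k_d θ_c)] = 0.486 × 484 × (1090 − 23.4) × 14.6 / [983 × (1 + 0.0941 × 14.6)] = 1570 mg/L.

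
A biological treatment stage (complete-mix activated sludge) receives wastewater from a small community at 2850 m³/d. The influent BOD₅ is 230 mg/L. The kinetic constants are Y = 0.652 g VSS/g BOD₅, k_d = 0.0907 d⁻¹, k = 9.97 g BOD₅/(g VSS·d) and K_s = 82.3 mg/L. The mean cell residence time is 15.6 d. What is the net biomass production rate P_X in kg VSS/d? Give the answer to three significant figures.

P_X ≈ 175 kg VSS/d

From the Monod/SRT balance for a CMAS, S = K_s·(1+k_d θ_c)/[θ_c·(Y k − k_d) − 1] = 82.3 × (1 + 0.0907 × 15.6) / [15.6 × (0.652 × 9.97 − 0.0907) − 1] = 198.7 / 98.99 = 2.008 mg/L.
Y_obs = Y / (1 + k_d θ_c) = 0.652 / (1 + 0.0907 × 15.6) = 0.652 / 2.415 = 0.2700.
Mass of BOD₅ removed per day: Q(S₀ − S) = 2850 × 228.0 g/m³ = 649.8 kg/d.
So the net sludge growth is P_X = 0.2700 × 649.8 = 175.4 kg VSS/d.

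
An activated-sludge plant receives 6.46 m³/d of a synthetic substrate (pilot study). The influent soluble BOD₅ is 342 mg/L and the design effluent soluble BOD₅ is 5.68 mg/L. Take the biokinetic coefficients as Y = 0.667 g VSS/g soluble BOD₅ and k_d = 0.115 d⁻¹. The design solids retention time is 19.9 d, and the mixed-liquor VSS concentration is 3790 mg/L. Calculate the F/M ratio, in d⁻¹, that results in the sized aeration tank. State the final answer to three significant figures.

From the SRT design equation V = Y Q (S₀−S) θ_c / [X (1 + k_d θ_c)] = 0.667 × 6.46 × (342 − 5.68) × 19.9 / [3790 × (1 + 0.115 × 19.9)] = 2.88×10^4 / 12463 = 2.314 m³.
F/M = applied load / biomass = Q·S₀/(V·X) = 6.46 × 342 / (2.314 × 3790) = 0.2519 d⁻¹.

F/M ≈ 0.252 d⁻¹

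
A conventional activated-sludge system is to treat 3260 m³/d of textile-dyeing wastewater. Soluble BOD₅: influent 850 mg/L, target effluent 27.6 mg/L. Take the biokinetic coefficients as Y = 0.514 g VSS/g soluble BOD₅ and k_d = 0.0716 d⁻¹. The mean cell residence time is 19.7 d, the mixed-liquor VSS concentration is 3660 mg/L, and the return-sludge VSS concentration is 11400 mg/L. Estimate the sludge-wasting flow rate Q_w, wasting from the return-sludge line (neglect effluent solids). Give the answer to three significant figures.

Q_w ≈ 50.1 m³/d

Steady-state biomass mass balance: V·X·(1 + k_d·θ_c) = Y·Q·(S₀ − S)·θ_c, so V = 0.514 × 3260 × (850 − 27.6) × 19.7 / [3660 × (1 + 0.0716 × 19.7)] = 2.71×10^7 / 8823 = 3077 m³.
θ_c = V·X/(Q_w·X_r) when wasting from the recycle, so Q_w = V·X/(θ_c·X_r) = 3077 × 3660 / (19.7 × 11400) = 50.15 m³/d.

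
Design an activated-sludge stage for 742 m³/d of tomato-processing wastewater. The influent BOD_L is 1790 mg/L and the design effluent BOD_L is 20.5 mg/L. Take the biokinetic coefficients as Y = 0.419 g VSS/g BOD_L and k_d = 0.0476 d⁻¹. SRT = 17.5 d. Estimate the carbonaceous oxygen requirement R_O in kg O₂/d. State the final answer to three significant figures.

Observed yield with endogenous decay: Y_obs = Y / (1 + k_d·θ_c) = 0.419 / (1 + 0.0476 × 17.5) = 0.419 / 1.833 = 0.2286 g VSS/g BOD_L.
ΔS = 1790 − 20.5 = 1770 mg/L, so the substrate removal rate is 742 × 1770/1000 = 1313 kg BOD_L/d.
Net sludge production P_X = 0.2286 × 1313 = 300.1 kg VSS/d.
R_O = Q·(S₀ − S) − 1.42·P_X = 1313 − 1.42 × 300.1 = 886.8 kg O₂/d.

R_O ≈ 887 kg O₂/d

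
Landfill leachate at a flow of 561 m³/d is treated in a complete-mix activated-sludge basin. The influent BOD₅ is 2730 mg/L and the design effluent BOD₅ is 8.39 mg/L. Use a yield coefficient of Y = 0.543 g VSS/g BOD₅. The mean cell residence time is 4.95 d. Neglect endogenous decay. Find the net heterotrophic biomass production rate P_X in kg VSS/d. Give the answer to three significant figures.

With endogenous decay neglected, the observed yield equals the true yield: Y_obs = Y = 0.543 g VSS/g BOD₅.
Q·(S₀ − S) = 561 × (2730 − 8.39) × 10⁻³ = 1527 kg/d removed.
Biomass produced: P_X = Y_obs·Q·ΔS = 0.5430 × 1527 ≈ 829.1 kg VSS/d.

P_X ≈ 829 kg VSS/d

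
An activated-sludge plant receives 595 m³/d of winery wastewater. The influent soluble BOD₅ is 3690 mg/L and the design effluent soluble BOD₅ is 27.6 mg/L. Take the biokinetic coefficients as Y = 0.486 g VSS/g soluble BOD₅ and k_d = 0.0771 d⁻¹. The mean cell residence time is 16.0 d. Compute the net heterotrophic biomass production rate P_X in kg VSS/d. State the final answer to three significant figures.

P_X ≈ 474 kg VSS/d

Observed yield with endogenous decay: Y_obs = Y / (1 + k_d·θ_c) = 0.486 / (1 + 0.0771 × 16.0) = 0.486 / 2.234 = 0.2176 g VSS/g soluble BOD₅.
Mass of soluble BOD₅ removed per day: Q(S₀ − S) = 595 × 3662 g/m³ = 2179 kg/d.
Biomass produced: P_X = Y_obs·Q·ΔS = 0.2176 × 2179 ≈ 474.1 kg VSS/d.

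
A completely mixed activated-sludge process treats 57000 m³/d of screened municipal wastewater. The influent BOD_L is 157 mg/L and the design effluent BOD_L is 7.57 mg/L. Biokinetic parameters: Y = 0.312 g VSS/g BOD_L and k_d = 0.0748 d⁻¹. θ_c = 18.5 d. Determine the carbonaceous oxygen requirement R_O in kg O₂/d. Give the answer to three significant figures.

R_O ≈ 6930 kg O₂/d

Correct the yield for decay: Y_obs = Y/(1 + k_d θ_c) = 0.312 / (1 + 0.0748 × 18.5) = 0.312 / 2.384 = 0.1309.
Q·(S₀ − S) = 57000 × (157 − 7.57) × 10⁻³ = 8518 kg/d removed.
Biomass synthesised: P_X = Y_obs × 8518 = 1115 kg VSS/d.
R_O = Q·(S₀ − S) − 1.42·P_X = 8518 − 1.42 × 1115 = 6934 kg O₂/d.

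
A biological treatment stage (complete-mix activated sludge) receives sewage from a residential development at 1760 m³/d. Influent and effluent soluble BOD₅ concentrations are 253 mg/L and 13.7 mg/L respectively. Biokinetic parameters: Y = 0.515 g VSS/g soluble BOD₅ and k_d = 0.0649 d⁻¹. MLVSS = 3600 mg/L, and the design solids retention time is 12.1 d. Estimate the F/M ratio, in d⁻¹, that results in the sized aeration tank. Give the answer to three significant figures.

F/M ≈ 0.303 d⁻¹

Steady-state biomass mass balance: V·X·(1 + k_d·θ_c) = Y·Q·(S₀ − S)·θ_c, so V = 0.515 × 1760 × (253 − 13.7) × 12.1 / [3600 × (1 + 0.0649 × 12.1)] = 2.62×10^6 / 6427 = 408.4 m³.
F/M = Q·S₀ / (V·X) = 1760 × 253 / (408.4 × 3600) = 0.3029 g soluble BOD₅·(g VSS·d)⁻¹.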